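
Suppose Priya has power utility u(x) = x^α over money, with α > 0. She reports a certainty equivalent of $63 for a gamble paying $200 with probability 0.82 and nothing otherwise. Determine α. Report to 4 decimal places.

Since u(0) = 0, the lottery's EU is 0.82·200^α.
Indifference: 63^α = 0.82·200^α, so (63/200)^α = 0.82.
Taking logs: α·ln(63/200) = ln(0.82), so α = -0.1984509 / -1.1551826 ≈ 0.1718.

α ≈ 0.1718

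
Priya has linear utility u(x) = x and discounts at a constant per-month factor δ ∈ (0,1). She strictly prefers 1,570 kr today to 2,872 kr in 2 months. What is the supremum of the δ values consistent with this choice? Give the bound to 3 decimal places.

δ < 0.739

Under u(x) = x this choice says 1570 > δ^2·2872.
So δ^2 < 1570/2872 = 0.54666; taking the square root of both positive sides preserves the inequality.
δ < 0.54666^(1/2) = 0.739.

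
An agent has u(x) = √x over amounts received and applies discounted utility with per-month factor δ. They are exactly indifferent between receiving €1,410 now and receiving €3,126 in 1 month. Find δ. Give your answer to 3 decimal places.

Indifference means u(1410) = δ · u(3126), so δ = u(1410)/u(3126).
With u(x) = √x: δ = √1410/√3126 = √(1410/3126) = 0.67161.

δ ≈ 0.672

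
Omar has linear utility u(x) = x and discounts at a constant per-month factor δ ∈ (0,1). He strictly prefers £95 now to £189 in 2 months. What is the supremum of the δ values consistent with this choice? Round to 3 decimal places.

δ < 0.709

Under u(x) = x this choice says 95 > δ^2·189.
Dividing by 189: δ^2 < 0.50265. Both sides are positive, so the square root keeps the direction.
δ < (95/189)^(1/2) ≈ 0.709.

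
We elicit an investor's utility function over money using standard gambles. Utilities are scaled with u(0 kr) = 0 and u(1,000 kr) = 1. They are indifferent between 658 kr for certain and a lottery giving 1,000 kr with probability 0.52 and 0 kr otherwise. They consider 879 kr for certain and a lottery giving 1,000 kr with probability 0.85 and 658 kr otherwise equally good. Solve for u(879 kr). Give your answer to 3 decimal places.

First, u(658 kr) = 0.52·u(1,000 kr) + 0.48·u(0 kr) = 0.52.
Chaining: u(879 kr) = 0.85·1.00 + 0.15·0.52 = 0.9280.

0.928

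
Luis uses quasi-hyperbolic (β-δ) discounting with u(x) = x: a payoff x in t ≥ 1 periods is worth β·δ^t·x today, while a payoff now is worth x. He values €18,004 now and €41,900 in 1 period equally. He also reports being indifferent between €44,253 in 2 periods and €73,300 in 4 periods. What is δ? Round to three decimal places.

From the later pair, β·δ^2·44253 = β·δ^4·73300; dividing through, δ^2 = 44253/73300 = 0.60372, so δ = 0.77700.

δ ≈ 0.777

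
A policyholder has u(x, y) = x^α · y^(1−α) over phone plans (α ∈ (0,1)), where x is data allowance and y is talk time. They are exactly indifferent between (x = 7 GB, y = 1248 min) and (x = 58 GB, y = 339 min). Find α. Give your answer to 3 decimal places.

α ≈ 0.381

Indifference: 7^α · 1248^(1−α) = 58^α · 339^(1−α).
(7/58)^α = (339/1248)^(1−α); take logs: α·ln(7/58) = (1−α)·ln(339/1248), i.e. α·-2.114533 = (1−α)·-1.303297.
With A = -2.114533 and B = -1.303297: α·A = (1−α)·B, so α = B/(A+B) = -1.303297/-3.417830 ≈ 0.381.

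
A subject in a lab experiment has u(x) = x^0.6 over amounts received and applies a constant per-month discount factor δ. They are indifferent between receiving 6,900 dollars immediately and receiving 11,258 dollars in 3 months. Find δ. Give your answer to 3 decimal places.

δ ≈ 0.907

Indifference means u(6900) = δ^3 · u(11258), so δ^3 = u(6900)/u(11258).
With u(x) = x^0.6: δ^3 = 6900^0.6/11258^0.6 = (6900/11258)^0.6 = 0.74547.
So δ = 0.74547^(1/3) ≈ 0.907.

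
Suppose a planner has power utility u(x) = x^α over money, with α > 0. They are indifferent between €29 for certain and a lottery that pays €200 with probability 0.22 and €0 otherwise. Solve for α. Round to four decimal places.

α ≈ 0.7841

The lottery's expected utility is 0.22·u(200) + 0.78·u(0) = 0.22·200^α (since u(0) = 0 for α > 0).
Setting u(29) equal to that: 29^α = 0.22·200^α ⇒ (29/200)^α = 0.22.
Taking logs: α·ln(29/200) = ln(0.22), so α = -1.5141277 / -1.9310215 ≈ 0.7841.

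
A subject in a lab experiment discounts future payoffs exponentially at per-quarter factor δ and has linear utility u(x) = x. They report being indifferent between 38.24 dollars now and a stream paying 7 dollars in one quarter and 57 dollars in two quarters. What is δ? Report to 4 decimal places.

Equating present values: 38.24 = 7δ + 57δ².
So 57δ² + 7δ − 38.24 = 0.
δ = (−7 + √(7² + 4·57·38.24)) / (2·57) = (−7 + √8767.72) / 114 ≈ 0.7600.

δ ≈ 0.7600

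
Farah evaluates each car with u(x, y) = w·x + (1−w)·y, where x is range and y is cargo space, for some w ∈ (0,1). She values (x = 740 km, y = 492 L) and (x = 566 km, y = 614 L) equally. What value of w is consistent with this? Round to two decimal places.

u(740,492) = u(566,614) means w·740 + (1−w)·492 = w·566 + (1−w)·614.
w·(740−566) = (1−w)·(614−492), i.e. w·174 = (1−w)·122.
Hence w = 122/(174+122) = 122/296 = 0.41.

w = 0.41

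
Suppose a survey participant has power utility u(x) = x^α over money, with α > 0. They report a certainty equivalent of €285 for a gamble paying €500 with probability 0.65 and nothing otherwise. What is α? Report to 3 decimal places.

α ≈ 0.766

The lottery's expected utility is 0.65·u(500) + 0.35·u(0) = 0.65·500^α (since u(0) = 0 for α > 0).
Indifference: 285^α = 0.65·500^α, so (285/500)^α = 0.65.
α = ln(0.65) / ln(285/500) = -0.430783/-0.562119 ≈ 0.766.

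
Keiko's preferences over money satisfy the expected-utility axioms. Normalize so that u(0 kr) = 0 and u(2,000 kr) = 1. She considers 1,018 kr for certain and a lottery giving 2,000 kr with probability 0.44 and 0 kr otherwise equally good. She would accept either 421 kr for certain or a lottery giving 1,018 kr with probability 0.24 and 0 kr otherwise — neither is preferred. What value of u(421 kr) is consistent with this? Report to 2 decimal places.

0.11

From the first indifference, u(1,018 kr) = 0.44·u(2,000 kr) + 0.56·u(0 kr) = 0.44·1 + 0.56·0 = 0.44.
Chaining: u(421 kr) = 0.24·0.44 + 0.76·0.00 = 0.1056.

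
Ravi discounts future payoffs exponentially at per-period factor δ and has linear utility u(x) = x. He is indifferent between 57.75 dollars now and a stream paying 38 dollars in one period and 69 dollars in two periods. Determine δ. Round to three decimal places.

δ ≈ 0.680

Equating present values: 57.75 = 38δ + 69δ².
That is, 69δ² + 38δ − 57.75 = 0, a quadratic in δ.
By the quadratic formula (taking the positive root), δ = (−38 + √17383.00) / 138 ≈ 0.680.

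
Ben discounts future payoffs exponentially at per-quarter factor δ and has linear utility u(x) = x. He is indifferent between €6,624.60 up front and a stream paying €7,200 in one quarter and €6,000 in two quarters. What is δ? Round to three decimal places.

δ ≈ 0.610

Equating present values: 6624.60 = 7200δ + 6000δ².
That is, 6000δ² + 7200δ − 6624.60 = 0, a quadratic in δ.
δ = (−7200 + √(7200² + 4·6000·6624.60)) / (2·6000) = (−7200 + √210830400.00) / 12000 ≈ 0.610.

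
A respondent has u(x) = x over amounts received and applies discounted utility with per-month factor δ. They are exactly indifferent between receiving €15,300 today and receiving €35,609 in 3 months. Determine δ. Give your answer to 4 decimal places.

δ ≈ 0.7546

The payoff in 3 months is discounted by δ^3, so u(15300) = δ^3·u(35609) and δ^3 = u(15300)/u(35609).
With u(x) = x: δ^3 = 15300/35609 = 0.42967.
So δ = 0.42967^(1/3) ≈ 0.7546.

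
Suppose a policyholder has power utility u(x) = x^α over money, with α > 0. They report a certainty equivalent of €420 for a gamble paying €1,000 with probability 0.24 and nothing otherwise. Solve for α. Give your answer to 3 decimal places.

α ≈ 1.645

EU(lottery) = 0.24·1000^α + 0.76·0 = 0.24·1000^α.
Equating: 420^α = 0.24·1000^α, i.e. 0.4200^α = 0.24.
Taking logs: α·ln(420/1000) = ln(0.24), so α = -1.427116 / -0.867501 ≈ 1.645.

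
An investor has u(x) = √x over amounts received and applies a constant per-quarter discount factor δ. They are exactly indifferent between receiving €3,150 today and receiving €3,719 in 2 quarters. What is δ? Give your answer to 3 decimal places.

δ ≈ 0.959

Equating discounted utilities: u(3150) = δ^2·u(3719) ⇒ δ^2 = u(3150)/u(3719).
With u(x) = √x: δ^2 = √3150/√3719 = √(3150/3719) = 0.92033.
Hence δ = (0.92033)^(1/2) = 0.95934.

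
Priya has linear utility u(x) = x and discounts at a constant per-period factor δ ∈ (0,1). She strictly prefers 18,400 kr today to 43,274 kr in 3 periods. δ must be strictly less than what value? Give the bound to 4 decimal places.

Under u(x) = x this choice says 18400 > δ^3·43274.
So δ^3 < 18400/43274 = 0.42520; taking the cube root of both positive sides preserves the inequality.
δ < (18400/43274)^(1/3) ≈ 0.7520.

δ < 0.7520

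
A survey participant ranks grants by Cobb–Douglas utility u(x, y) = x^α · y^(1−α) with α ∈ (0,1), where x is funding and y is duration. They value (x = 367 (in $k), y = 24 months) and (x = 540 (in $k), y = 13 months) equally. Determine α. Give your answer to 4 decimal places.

Set the two utilities equal: 367^α·24^(1−α) = 540^α·13^(1−α).
Rearrange to (367/540)^α = (13/24)^(1−α) and take logs: α·-0.3862073 = (1−α)·-0.6131045.
Thus α·(-0.9993118) = -0.6131045, so α = -0.6131045/-0.9993118 ≈ 0.6135.

α ≈ 0.6135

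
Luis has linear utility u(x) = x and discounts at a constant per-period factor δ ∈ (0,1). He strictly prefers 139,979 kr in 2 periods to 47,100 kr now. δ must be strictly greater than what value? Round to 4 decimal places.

Under u(x) = x this choice says 47100 < δ^2·139979.
Dividing by 139979: δ^2 > 0.33648. Both sides are positive, so the square root keeps the direction.
δ > 0.33648^(1/2) = 0.5801.

δ > 0.5801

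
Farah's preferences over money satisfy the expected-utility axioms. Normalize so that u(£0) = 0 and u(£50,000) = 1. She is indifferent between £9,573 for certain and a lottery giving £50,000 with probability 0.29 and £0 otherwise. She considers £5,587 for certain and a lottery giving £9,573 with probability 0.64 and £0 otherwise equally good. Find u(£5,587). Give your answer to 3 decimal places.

0.186

First, u(£9,573) = 0.29·u(£50,000) + 0.71·u(£0) = 0.29.
Chaining: u(£5,587) = 0.64·0.29 + 0.36·0.00 = 0.1856.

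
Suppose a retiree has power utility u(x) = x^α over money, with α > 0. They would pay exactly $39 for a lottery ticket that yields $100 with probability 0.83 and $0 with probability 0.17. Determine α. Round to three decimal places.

EU(lottery) = 0.83·100^α + 0.17·0 = 0.83·100^α.
Equating: 39^α = 0.83·100^α, i.e. 0.3900^α = 0.83.
Taking logs: α·ln(39/100) = ln(0.83), so α = -0.186330 / -0.941609 ≈ 0.198.

α ≈ 0.198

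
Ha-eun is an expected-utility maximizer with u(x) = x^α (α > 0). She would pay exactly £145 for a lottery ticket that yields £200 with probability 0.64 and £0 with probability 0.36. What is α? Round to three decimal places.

α ≈ 1.388

The lottery's expected utility is 0.64·u(200) + 0.36·u(0) = 0.64·200^α (since u(0) = 0 for α > 0).
Setting u(145) equal to that: 145^α = 0.64·200^α ⇒ (145/200)^α = 0.64.
Taking logs: α·ln(145/200) = ln(0.64), so α = -0.446287 / -0.321584 ≈ 1.388.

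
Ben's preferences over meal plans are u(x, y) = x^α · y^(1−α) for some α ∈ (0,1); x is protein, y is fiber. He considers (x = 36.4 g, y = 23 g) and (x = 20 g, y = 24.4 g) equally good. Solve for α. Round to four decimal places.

α ≈ 0.0898

The Cobb–Douglas utilities coincide, so 36.4^α·23^(1−α) = 20^α·24.4^(1−α).
Taking logs: α·ln 36.4 + (1−α)·ln 23 = α·ln 20 + (1−α)·ln 24.4, i.e. α·0.5988365 = (1−α)·0.0590889.
Thus α·(0.6579254) = 0.0590889, so α = 0.0590889/0.6579254 ≈ 0.0898.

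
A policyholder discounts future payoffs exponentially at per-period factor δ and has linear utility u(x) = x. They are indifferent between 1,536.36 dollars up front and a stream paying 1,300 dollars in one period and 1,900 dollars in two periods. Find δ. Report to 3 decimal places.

Equating present values: 1536.36 = 1300δ + 1900δ².
So 1900δ² + 1300δ − 1536.36 = 0.
The positive root is δ = [−1300 + √(1300² + 4·1900·1536.36)] / (2·1900) = (−1300 + 3656.000)/3800 ≈ 0.620.

δ ≈ 0.620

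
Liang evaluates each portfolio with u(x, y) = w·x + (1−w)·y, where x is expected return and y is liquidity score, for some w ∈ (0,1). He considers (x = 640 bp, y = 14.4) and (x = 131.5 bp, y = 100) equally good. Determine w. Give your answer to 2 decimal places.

w = 0.14

Indifference: w·640 + (1−w)·14.4 = w·131.5 + (1−w)·100.
Collecting terms: w·508.5 = (1−w)·85.6.
Hence w = 85.6/(508.5+85.6) = 85.6/594.1 = 0.14.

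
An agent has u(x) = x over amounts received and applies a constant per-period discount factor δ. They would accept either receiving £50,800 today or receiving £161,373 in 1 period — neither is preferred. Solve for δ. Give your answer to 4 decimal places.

δ ≈ 0.3148

Equating discounted utilities: u(50800) = δ·u(161373) ⇒ δ = u(50800)/u(161373).
With u(x) = x: δ = 50800/161373 = 0.31480.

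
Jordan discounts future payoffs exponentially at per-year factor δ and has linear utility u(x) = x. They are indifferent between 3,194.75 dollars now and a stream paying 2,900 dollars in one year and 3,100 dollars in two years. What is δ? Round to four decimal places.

Equating present values: 3194.75 = 2900δ + 3100δ².
So 3100δ² + 2900δ − 3194.75 = 0.
δ = (−2900 + √(2900² + 4·3100·3194.75)) / (2·3100) = (−2900 + √48024900.00) / 6200 ≈ 0.6500.

δ ≈ 0.6500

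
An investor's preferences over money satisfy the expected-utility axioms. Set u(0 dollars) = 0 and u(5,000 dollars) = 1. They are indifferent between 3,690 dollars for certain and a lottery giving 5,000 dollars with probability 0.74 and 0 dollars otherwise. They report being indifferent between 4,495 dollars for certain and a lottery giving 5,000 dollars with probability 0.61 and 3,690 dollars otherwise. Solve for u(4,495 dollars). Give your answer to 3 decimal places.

First, u(3,690 dollars) = 0.74·u(5,000 dollars) + 0.26·u(0 dollars) = 0.74.
Chaining: u(4,495 dollars) = 0.61·1.00 + 0.39·0.74 = 0.8986.

0.899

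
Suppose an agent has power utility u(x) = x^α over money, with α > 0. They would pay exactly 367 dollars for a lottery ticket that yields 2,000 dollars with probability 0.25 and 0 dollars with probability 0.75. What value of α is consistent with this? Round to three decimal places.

EU(lottery) = 0.25·2000^α + 0.75·0 = 0.25·2000^α.
Indifference: 367^α = 0.25·2000^α, so (367/2000)^α = 0.25.
Take logs: α = ln 0.25 / ln(367/2000) ≈ 0.81761.

α ≈ 0.818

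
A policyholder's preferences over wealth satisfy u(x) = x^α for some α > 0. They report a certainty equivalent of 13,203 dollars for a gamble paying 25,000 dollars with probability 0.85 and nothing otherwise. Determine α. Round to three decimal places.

α ≈ 0.255

EU(lottery) = 0.85·25000^α + 0.15·0 = 0.85·25000^α.
Indifference: 13203^α = 0.85·25000^α, so (13203/25000)^α = 0.85.
Take logs: α = ln 0.85 / ln(13203/25000) ≈ 0.25456.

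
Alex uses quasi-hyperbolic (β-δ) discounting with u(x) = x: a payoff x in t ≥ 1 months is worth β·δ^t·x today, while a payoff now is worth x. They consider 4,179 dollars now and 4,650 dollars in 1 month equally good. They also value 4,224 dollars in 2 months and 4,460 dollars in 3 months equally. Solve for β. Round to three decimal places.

From the later pair, β·δ^2·4224 = β·δ^3·4460; dividing through, δ = 4224/4460 = 0.94709.
Substituting δ into 4179 = β·δ·4650: β = 4179/(4403.946) ≈ 0.949.

β ≈ 0.949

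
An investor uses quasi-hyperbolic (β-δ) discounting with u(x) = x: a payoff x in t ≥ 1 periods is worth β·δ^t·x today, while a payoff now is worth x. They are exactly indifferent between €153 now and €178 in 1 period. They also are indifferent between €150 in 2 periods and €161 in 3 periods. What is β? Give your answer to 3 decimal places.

The second indifference involves only future payoffs, so β cancels: β·δ^2·150 = β·δ^3·161, giving δ = 150/161 = 0.93168.
The first indifference: 153 = β·δ·178, so β = 153/(δ·178) = 153/(0.93168·178) ≈ 0.923.

β ≈ 0.923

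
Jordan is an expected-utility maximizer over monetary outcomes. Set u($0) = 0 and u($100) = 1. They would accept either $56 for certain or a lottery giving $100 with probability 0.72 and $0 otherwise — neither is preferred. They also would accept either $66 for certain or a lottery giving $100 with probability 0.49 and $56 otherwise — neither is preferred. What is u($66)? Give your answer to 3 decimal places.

First, u($56) = 0.72·u($100) + 0.28·u($0) = 0.72.
Chaining: u($66) = 0.49·1.00 + 0.51·0.72 = 0.8572.

0.857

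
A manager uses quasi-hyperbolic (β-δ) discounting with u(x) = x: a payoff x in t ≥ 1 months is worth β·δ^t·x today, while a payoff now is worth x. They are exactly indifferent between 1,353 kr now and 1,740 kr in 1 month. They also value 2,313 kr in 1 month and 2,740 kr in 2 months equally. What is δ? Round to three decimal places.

The second indifference involves only future payoffs, so β cancels: β·δ^1·2313 = β·δ^2·2740, giving δ = 2313/2740 = 0.84416.

δ ≈ 0.844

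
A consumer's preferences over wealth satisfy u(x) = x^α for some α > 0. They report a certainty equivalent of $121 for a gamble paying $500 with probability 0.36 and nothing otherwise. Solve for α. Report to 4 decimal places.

Since u(0) = 0, the lottery's EU is 0.36·500^α.
Setting u(121) equal to that: 121^α = 0.36·500^α ⇒ (121/500)^α = 0.36.
Taking logs: α·ln(121/500) = ln(0.36), so α = -1.0216512 / -1.4188176 ≈ 0.7201.

α ≈ 0.7201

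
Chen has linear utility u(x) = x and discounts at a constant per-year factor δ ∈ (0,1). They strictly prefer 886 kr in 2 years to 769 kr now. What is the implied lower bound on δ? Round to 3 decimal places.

Comparing present values: 769 < δ^2·886.
Dividing by 886: δ^2 > 0.86795. Both sides are positive, so the square root keeps the direction.
δ > 0.86795^(1/2) = 0.932.

δ > 0.932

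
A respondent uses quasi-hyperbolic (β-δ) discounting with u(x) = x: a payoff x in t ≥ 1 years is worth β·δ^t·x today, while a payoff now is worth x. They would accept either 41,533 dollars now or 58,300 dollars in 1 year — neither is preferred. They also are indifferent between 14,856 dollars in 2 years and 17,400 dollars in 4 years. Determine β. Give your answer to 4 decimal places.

β ≈ 0.7710

From the later pair, β·δ^2·14856 = β·δ^4·17400; dividing through, δ^2 = 14856/17400 = 0.85379, so δ = 0.92401.
Substituting δ into 41533 = β·δ·58300: β = 41533/(53869.740) ≈ 0.7710.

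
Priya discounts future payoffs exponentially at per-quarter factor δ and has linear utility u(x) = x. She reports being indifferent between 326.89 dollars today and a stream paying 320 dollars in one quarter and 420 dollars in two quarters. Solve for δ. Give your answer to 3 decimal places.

δ ≈ 0.580

Present value of the stream is 320·δ + 420·δ². Indifference gives 320δ + 420δ² = 326.89.
So 420δ² + 320δ − 326.89 = 0.
By the quadratic formula (taking the positive root), δ = (−320 + √651575.20) / 840 ≈ 0.580.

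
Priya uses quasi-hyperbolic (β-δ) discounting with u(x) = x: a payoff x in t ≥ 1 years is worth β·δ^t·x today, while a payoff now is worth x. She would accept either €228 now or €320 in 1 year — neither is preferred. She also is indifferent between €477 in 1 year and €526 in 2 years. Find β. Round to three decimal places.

The second indifference involves only future payoffs, so β cancels: β·δ^1·477 = β·δ^2·526, giving δ = 477/526 = 0.90684.
Substituting δ into 228 = β·δ·320: β = 228/(290.190) ≈ 0.786.

β ≈ 0.786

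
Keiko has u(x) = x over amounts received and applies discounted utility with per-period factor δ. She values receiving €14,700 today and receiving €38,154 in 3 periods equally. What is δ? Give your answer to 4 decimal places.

Equating discounted utilities: u(14700) = δ^3·u(38154) ⇒ δ^3 = u(14700)/u(38154).
With u(x) = x: δ^3 = 14700/38154 = 0.38528.
Hence δ = (0.38528)^(1/3) = 0.727655.

δ ≈ 0.7277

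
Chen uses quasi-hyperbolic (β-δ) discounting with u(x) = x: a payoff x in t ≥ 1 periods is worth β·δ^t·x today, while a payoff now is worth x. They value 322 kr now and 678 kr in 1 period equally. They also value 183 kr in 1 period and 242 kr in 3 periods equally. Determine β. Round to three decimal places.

β ≈ 0.546

Both payoffs in the second observation are in the future, so β drops out: δ^1·183 = δ^3·242 ⇒ δ^2 = 183/242 = 0.75620, so δ = 0.86960.
The first indifference: 322 = β·δ·678, so β = 322/(δ·678) = 322/(0.86960·678) ≈ 0.546.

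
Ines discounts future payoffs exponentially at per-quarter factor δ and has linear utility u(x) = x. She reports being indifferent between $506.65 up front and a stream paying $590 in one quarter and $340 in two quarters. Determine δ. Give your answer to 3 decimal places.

The stream is worth 590δ + 340δ² today, so 590δ + 340δ² = 506.65.
That is, 340δ² + 590δ − 506.65 = 0, a quadratic in δ.
The positive root is δ = [−590 + √(590² + 4·340·506.65)] / (2·340) = (−590 + 1018.403)/680 ≈ 0.630.

δ ≈ 0.630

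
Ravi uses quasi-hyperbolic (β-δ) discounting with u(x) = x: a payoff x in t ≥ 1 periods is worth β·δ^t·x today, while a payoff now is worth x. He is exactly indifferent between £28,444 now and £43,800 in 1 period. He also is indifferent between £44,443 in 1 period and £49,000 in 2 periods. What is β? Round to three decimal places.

The second indifference involves only future payoffs, so β cancels: β·δ^1·44443 = β·δ^2·49000, giving δ = 44443/49000 = 0.90700.
Now use the now-vs-future pair: 28444 = β·δ·43800 gives β = 28444/(0.90700·43800) ≈ 0.716.

β ≈ 0.716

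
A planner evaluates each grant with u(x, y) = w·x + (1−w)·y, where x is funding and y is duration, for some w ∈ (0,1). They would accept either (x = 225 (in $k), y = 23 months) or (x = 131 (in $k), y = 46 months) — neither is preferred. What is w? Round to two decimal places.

w = 0.20

u(225,23) = u(131,46) means w·225 + (1−w)·23 = w·131 + (1−w)·46.
Rearranging, 94·w − 23·(1−w) = 0.
The marginal rate of substitution is 23/94, so w = 23/(94+23) = 0.20.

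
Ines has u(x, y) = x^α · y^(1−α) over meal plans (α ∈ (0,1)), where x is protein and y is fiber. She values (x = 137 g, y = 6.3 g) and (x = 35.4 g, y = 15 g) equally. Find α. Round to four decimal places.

The Cobb–Douglas utilities coincide, so 137^α·6.3^(1−α) = 35.4^α·15^(1−α).
Rearrange to (137/35.4)^α = (15/6.3)^(1−α) and take logs: α·1.3532691 = (1−α)·0.8675006.
With A = 1.3532691 and B = 0.8675006: α·A = (1−α)·B, so α = B/(A+B) = 0.8675006/2.2207697 ≈ 0.3906.

α ≈ 0.3906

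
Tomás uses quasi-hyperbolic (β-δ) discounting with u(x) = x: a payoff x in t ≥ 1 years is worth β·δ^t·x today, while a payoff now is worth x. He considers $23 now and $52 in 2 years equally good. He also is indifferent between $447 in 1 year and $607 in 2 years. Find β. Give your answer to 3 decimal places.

β ≈ 0.816

Both payoffs in the second observation are in the future, so β drops out: δ^1·447 = δ^2·607 ⇒ δ = 447/607 = 0.73641.
Substituting δ into 23 = β·δ^2·52: β = 23/(28.199) ≈ 0.816.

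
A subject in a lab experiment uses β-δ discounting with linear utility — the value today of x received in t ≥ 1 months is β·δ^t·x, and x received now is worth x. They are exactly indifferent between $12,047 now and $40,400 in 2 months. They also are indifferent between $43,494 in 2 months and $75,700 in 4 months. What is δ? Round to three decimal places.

Both payoffs in the second observation are in the future, so β drops out: δ^2·43494 = δ^4·75700 ⇒ δ^2 = 43494/75700 = 0.57456, so δ = 0.75800.

δ ≈ 0.758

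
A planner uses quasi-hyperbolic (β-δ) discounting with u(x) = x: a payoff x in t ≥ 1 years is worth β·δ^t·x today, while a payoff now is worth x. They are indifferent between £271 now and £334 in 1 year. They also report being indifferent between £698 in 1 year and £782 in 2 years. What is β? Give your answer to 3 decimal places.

β ≈ 0.909

The second indifference involves only future payoffs, so β cancels: β·δ^1·698 = β·δ^2·782, giving δ = 698/782 = 0.89258.
Substituting δ into 271 = β·δ·334: β = 271/(298.123) ≈ 0.909.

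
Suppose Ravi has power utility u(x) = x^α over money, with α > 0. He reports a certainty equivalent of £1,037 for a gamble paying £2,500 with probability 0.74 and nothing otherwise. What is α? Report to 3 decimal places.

The lottery's expected utility is 0.74·u(2500) + 0.26·u(0) = 0.74·2500^α (since u(0) = 0 for α > 0).
Equating: 1037^α = 0.74·2500^α, i.e. 0.4148^α = 0.74.
Take logs: α = ln 0.74 / ln(1037/2500) ≈ 0.34218.

α ≈ 0.342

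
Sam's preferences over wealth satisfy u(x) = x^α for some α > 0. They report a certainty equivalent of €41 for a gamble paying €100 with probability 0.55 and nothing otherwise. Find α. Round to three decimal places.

EU(lottery) = 0.55·100^α + 0.45·0 = 0.55·100^α.
Equating: 41^α = 0.55·100^α, i.e. 0.4100^α = 0.55.
α = ln(0.55) / ln(41/100) = -0.597837/-0.891598 ≈ 0.671.

α ≈ 0.671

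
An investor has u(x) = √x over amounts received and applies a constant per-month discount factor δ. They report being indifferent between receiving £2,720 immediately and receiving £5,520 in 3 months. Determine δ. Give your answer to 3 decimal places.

δ ≈ 0.889

Equating discounted utilities: u(2720) = δ^3·u(5520) ⇒ δ^3 = u(2720)/u(5520).
With u(x) = √x: δ^3 = √2720/√5520 = √(2720/5520) = 0.70196.
So δ = 0.70196^(1/3) ≈ 0.889.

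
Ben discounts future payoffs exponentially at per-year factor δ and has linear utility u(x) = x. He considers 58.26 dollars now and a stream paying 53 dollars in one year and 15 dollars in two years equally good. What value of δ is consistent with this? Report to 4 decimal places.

Present value of the stream is 53·δ + 15·δ². Indifference gives 53δ + 15δ² = 58.26.
Rearranged: 15δ² + 53δ − 58.26 = 0.
δ = (−53 + √(53² + 4·15·58.26)) / (2·15) = (−53 + √6304.60) / 30 ≈ 0.8801.

δ ≈ 0.8801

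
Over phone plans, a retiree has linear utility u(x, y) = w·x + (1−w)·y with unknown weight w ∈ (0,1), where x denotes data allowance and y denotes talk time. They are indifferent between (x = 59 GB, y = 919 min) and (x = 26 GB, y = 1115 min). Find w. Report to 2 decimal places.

Indifference: w·59 + (1−w)·919 = w·26 + (1−w)·1115.
Collecting terms: w·33 = (1−w)·196.
Hence w = 196/(33+196) = 196/229 = 0.86.

w = 0.86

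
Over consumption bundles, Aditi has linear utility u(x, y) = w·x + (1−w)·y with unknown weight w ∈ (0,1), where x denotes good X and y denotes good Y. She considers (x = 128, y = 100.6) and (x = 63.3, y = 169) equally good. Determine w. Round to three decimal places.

u(128,100.6) = u(63.3,169) means w·128 + (1−w)·100.6 = w·63.3 + (1−w)·169.
w·(128−63.3) = (1−w)·(169−100.6), i.e. w·64.7 = (1−w)·68.4.
So w/(1−w) = 68.4/64.7 = 1.0572, giving w = 68.4/(64.7+68.4) = 0.514.

w = 0.514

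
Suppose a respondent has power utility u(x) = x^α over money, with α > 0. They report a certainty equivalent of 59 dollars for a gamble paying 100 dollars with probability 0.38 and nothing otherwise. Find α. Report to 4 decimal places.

The lottery's expected utility is 0.38·u(100) + 0.62·u(0) = 0.38·100^α (since u(0) = 0 for α > 0).
Indifference: 59^α = 0.38·100^α, so (59/100)^α = 0.38.
α = ln(0.38) / ln(59/100) = -0.9675840/-0.5276327 ≈ 1.8338.

α ≈ 1.8338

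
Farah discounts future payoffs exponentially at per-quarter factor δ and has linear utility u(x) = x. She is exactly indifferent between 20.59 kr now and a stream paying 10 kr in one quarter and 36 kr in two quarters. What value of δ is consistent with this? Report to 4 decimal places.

The stream is worth 10δ + 36δ² today, so 10δ + 36δ² = 20.59.
So 36δ² + 10δ − 20.59 = 0.
The positive root is δ = [−10 + √(10² + 4·36·20.59)] / (2·36) = (−10 + 55.362)/72 ≈ 0.6300.

δ ≈ 0.6300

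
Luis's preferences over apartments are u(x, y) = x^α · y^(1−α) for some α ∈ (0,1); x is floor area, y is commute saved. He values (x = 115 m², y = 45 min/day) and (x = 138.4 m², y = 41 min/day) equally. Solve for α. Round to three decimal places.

Indifference: 115^α · 45^(1−α) = 138.4^α · 41^(1−α).
Taking logs: α·ln 115 + (1−α)·ln 45 = α·ln 138.4 + (1−α)·ln 41, i.e. α·-0.185216 = (1−α)·-0.093090.
With A = -0.185216 and B = -0.093090: α·A = (1−α)·B, so α = B/(A+B) = -0.093090/-0.278306 ≈ 0.334.

α ≈ 0.334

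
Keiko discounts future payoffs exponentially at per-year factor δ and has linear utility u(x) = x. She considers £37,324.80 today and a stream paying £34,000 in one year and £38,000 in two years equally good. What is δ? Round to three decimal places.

δ ≈ 0.640

Present value of the stream is 34000·δ + 38000·δ². Indifference gives 34000δ + 38000δ² = 37324.80.
That is, 38000δ² + 34000δ − 37324.80 = 0, a quadratic in δ.
δ = (−34000 + √(34000² + 4·38000·37324.80)) / (2·38000) = (−34000 + √6829369600.00) / 76000 ≈ 0.640.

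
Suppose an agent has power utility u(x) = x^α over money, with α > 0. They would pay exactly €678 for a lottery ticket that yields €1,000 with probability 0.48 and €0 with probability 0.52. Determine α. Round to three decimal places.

α ≈ 1.889

EU(lottery) = 0.48·1000^α + 0.52·0 = 0.48·1000^α.
Equating: 678^α = 0.48·1000^α, i.e. 0.6780^α = 0.48.
Taking logs: α·ln(678/1000) = ln(0.48), so α = -0.733969 / -0.388608 ≈ 1.889.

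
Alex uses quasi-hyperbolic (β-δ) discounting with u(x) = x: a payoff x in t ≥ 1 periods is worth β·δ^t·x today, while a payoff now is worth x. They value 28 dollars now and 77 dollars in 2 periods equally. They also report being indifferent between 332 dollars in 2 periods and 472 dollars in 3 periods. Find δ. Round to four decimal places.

The second indifference involves only future payoffs, so β cancels: β·δ^2·332 = β·δ^3·472, giving δ = 332/472 = 0.70339.

δ ≈ 0.7034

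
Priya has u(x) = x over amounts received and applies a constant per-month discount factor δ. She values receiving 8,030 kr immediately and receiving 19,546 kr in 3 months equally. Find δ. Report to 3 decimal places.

Indifference means u(8030) = δ^3 · u(19546), so δ^3 = u(8030)/u(19546).
With u(x) = x: δ^3 = 8030/19546 = 0.41083.
So δ = 0.41083^(1/3) ≈ 0.743.

δ ≈ 0.743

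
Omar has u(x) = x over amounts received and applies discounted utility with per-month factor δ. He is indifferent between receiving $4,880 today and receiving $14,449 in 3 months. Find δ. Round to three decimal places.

δ ≈ 0.696

Indifference means u(4880) = δ^3 · u(14449), so δ^3 = u(4880)/u(14449).
With u(x) = x: δ^3 = 4880/14449 = 0.33774.
Taking the cube root: δ = 0.33774^(1/3) ≈ 0.696.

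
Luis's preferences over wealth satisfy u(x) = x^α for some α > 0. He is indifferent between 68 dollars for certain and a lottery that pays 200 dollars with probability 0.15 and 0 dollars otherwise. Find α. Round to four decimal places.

The lottery's expected utility is 0.15·u(200) + 0.85·u(0) = 0.15·200^α (since u(0) = 0 for α > 0).
Equating: 68^α = 0.15·200^α, i.e. 0.3400^α = 0.15.
Take logs: α = ln 0.15 / ln(68/200) ≈ 1.758531.

α ≈ 1.7585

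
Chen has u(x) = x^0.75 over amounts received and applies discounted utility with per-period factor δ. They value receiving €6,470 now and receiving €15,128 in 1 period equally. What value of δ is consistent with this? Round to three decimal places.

δ ≈ 0.529

Equating discounted utilities: u(6470) = δ·u(15128) ⇒ δ = u(6470)/u(15128).
With u(x) = x^0.75: δ = 6470^0.75/15128^0.75 = (6470/15128)^0.75 = 0.52886.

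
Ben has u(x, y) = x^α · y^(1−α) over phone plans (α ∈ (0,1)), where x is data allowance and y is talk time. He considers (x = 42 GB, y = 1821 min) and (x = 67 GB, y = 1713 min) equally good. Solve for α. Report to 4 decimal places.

The Cobb–Douglas utilities coincide, so 42^α·1821^(1−α) = 67^α·1713^(1−α).
Taking logs: α·ln 42 + (1−α)·ln 1821 = α·ln 67 + (1−α)·ln 1713, i.e. α·-0.4670230 = (1−α)·-0.0611396.
With A = -0.4670230 and B = -0.0611396: α·A = (1−α)·B, so α = B/(A+B) = -0.0611396/-0.5281626 ≈ 0.1158.

α ≈ 0.1158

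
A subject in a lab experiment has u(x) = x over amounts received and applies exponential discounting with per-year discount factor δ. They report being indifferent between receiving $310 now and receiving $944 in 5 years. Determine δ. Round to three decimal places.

Indifference means u(310) = δ^5 · u(944), so δ^5 = u(310)/u(944).
With u(x) = x: δ^5 = 310/944 = 0.32839.
Hence δ = (0.32839)^(1/5) = 0.80035.

δ ≈ 0.800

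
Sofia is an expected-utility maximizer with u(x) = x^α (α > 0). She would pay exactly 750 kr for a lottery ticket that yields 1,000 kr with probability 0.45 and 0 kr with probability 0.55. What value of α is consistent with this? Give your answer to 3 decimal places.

α ≈ 2.776

Since u(0) = 0, the lottery's EU is 0.45·1000^α.
Indifference: 750^α = 0.45·1000^α, so (750/1000)^α = 0.45.
Taking logs: α·ln(750/1000) = ln(0.45), so α = -0.798508 / -0.287682 ≈ 2.776.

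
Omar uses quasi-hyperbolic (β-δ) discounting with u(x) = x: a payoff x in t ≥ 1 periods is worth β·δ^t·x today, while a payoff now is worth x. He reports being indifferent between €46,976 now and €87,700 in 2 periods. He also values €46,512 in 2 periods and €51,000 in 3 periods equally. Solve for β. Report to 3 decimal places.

β ≈ 0.644

From the later pair, β·δ^2·46512 = β·δ^3·51000; dividing through, δ = 46512/51000 = 0.91200.
Substituting δ into 46976 = β·δ^2·87700: β = 46976/(72943.949) ≈ 0.644.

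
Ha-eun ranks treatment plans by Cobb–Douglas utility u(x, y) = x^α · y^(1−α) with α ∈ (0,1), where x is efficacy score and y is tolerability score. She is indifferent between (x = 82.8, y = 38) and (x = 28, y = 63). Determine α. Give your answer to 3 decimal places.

The Cobb–Douglas utilities coincide, so 82.8^α·38^(1−α) = 28^α·63^(1−α).
Rearrange to (82.8/28)^α = (63/38)^(1−α) and take logs: α·1.084224 = (1−α)·0.505549.
With A = 1.084224 and B = 0.505549: α·A = (1−α)·B, so α = B/(A+B) = 0.505549/1.589773 ≈ 0.318.

α ≈ 0.318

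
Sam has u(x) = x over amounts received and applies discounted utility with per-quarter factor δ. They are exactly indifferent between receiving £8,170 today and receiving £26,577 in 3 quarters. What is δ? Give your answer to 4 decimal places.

The payoff in 3 quarters is discounted by δ^3, so u(8170) = δ^3·u(26577) and δ^3 = u(8170)/u(26577).
With u(x) = x: δ^3 = 8170/26577 = 0.30741.
Hence δ = (0.30741)^(1/3) = 0.674899.

δ ≈ 0.6749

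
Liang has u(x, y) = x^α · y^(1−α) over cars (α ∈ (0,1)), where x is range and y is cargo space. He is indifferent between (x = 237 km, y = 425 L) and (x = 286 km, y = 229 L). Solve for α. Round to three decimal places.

Set the two utilities equal: 237^α·425^(1−α) = 286^α·229^(1−α).
Rearrange to (237/286)^α = (229/425)^(1−α) and take logs: α·-0.187932 = (1−α)·-0.618367.
With A = -0.187932 and B = -0.618367: α·A = (1−α)·B, so α = B/(A+B) = -0.618367/-0.806299 ≈ 0.767.

α ≈ 0.767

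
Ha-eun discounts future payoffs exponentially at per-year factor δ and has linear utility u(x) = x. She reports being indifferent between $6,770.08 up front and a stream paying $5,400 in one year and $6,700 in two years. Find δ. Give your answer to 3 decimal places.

δ ≈ 0.680

Equating present values: 6770.08 = 5400δ + 6700δ².
Rearranged: 6700δ² + 5400δ − 6770.08 = 0.
The positive root is δ = [−5400 + √(5400² + 4·6700·6770.08)] / (2·6700) = (−5400 + 14512.000)/13400 ≈ 0.680.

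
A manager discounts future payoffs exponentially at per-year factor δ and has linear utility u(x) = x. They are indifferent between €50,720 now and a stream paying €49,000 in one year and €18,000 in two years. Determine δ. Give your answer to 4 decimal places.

The stream is worth 49000δ + 18000δ² today, so 49000δ + 18000δ² = 50720.
Rearranged: 18000δ² + 49000δ − 50720 = 0.
By the quadratic formula (taking the positive root), δ = (−49000 + √6052840000.00) / 36000 ≈ 0.8000.

δ ≈ 0.8000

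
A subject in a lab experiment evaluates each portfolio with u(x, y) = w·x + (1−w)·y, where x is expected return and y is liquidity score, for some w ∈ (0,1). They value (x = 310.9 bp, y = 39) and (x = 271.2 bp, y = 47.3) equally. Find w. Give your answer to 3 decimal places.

Indifference: w·310.9 + (1−w)·39 = w·271.2 + (1−w)·47.3.
Collecting terms: w·39.7 = (1−w)·8.3.
So w/(1−w) = 8.3/39.7 = 0.2091, giving w = 8.3/(39.7+8.3) = 0.173.

w = 0.173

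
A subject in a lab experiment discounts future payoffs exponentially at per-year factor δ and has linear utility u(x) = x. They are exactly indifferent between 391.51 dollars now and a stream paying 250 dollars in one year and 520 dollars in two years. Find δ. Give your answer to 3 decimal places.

Present value of the stream is 250·δ + 520·δ². Indifference gives 250δ + 520δ² = 391.51.
Rearranged: 520δ² + 250δ − 391.51 = 0.
By the quadratic formula (taking the positive root), δ = (−250 + √876840.80) / 1040 ≈ 0.660.

δ ≈ 0.660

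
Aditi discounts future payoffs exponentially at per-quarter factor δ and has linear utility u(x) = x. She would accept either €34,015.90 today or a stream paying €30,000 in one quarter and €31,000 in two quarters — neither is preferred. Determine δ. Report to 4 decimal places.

Present value of the stream is 30000·δ + 31000·δ². Indifference gives 30000δ + 31000δ² = 34015.90.
Rearranged: 31000δ² + 30000δ − 34015.90 = 0.
δ = (−30000 + √(30000² + 4·31000·34015.90)) / (2·31000) = (−30000 + √5117971600.00) / 62000 ≈ 0.6700.

δ ≈ 0.6700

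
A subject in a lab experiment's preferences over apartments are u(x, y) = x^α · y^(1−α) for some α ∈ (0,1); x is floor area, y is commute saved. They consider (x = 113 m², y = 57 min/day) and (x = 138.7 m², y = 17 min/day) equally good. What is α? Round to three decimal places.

The Cobb–Douglas utilities coincide, so 113^α·57^(1−α) = 138.7^α·17^(1−α).
Taking logs: α·ln 113 + (1−α)·ln 57 = α·ln 138.7 + (1−α)·ln 17, i.e. α·-0.204926 = (1−α)·-1.209838.
Thus α·(-1.414764) = -1.209838, so α = -1.209838/-1.414764 ≈ 0.855.

α ≈ 0.855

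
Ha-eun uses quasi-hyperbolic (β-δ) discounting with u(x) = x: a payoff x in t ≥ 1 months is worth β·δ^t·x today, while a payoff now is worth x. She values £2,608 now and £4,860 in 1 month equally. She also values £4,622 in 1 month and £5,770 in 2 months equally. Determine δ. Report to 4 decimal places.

Both payoffs in the second observation are in the future, so β drops out: δ^1·4622 = δ^2·5770 ⇒ δ = 4622/5770 = 0.80104.

δ ≈ 0.8010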